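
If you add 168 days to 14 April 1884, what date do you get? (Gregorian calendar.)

Apr has 30 days: +17 → May 1, 1884 (151 left).
May has 31 days: +31 → Jun 1, 1884 (120 left).
Jun has 30 days: +30 → Jul 1, 1884 (90 left).
Jul has 31 days: +31 → Aug 1, 1884 (59 left).
Aug has 31 days: +31 → Sep 1, 1884 (28 left).
+28 → Sep 29, 1884.

September 29, 1884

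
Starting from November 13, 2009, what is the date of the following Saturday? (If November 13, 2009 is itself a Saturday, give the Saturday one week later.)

Nov 13, 2009 is a Friday.
From Friday to the next Saturday is 1 day.
Nov 13, 2009 + 1 = Nov 14, 2009.

November 14, 2009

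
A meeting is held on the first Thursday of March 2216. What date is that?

March 7, 2216

March 1, 2216 is a Friday.
The first Thursday is therefore March 7 (6 days later).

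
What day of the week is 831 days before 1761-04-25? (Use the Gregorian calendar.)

Monday

First find the weekday of Apr 25, 1761. Doomsday rule: the anchor day for the 1700s is Sunday. For year 61: 61÷12 = 5 r 1, and 1÷4 = 0, so 5+1+0 = 6.
Sunday + 6 ≡ Saturday — that's 1761's doomsday.
In April the doomsday date is Apr 4.
Apr 25 is 21 days after Apr 4; 21 mod 7 = 0, so Saturday + 0 = Saturday.
831 mod 7 = 5, so 831 days before a Saturday is Saturday − 5 = Monday.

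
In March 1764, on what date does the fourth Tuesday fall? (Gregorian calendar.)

March 27, 1764

March 1, 1764 is a Thursday.
The first Tuesday is therefore March 6 (5 days later).
The fourth Tuesday is 6 + 3×7 = March 27.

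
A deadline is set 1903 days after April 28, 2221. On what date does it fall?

July 14, 2226

+365 (one year) → Apr 28, 2222 (1538 left).
+365 (one year) → Apr 28, 2223 (1173 left).
+366 (one year; includes Feb 29, 2224) → Apr 28, 2224 (807 left).
+365 (one year) → Apr 28, 2225 (442 left).
+365 (one year) → Apr 28, 2226 (77 left).
Apr has 30 days: +3 → May 1, 2226 (74 left).
May has 31 days: +31 → Jun 1, 2226 (43 left).
Jun has 30 days: +30 → Jul 1, 2226 (13 left).
+13 → Jul 14, 2226.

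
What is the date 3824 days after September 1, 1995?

+366 (one year; includes Feb 29, 1996) → Sep 1, 1996 (3458 left).
+365 (one year) → Sep 1, 1997 (3093 left).
+365 (one year) → Sep 1, 1998 (2728 left).
+365 (one year) → Sep 1, 1999 (2363 left).
+366 (one year; includes Feb 29, 2000) → Sep 1, 2000 (1997 left).
+365 (one year) → Sep 1, 2001 (1632 left).
+365 (one year) → Sep 1, 2002 (1267 left).
+365 (one year) → Sep 1, 2003 (902 left).
+366 (one year; includes Feb 29, 2004) → Sep 1, 2004 (536 left).
+365 (one year) → Sep 1, 2005 (171 left).
Sep has 30 days: +30 → Oct 1, 2005 (141 left).
Oct has 31 days: +31 → Nov 1, 2005 (110 left).
Nov has 30 days: +30 → Dec 1, 2005 (80 left).
Dec has 31 days: +31 → Jan 1, 2006 (49 left).
Jan has 31 days: +31 → Feb 1, 2006 (18 left).
+18 → Feb 19, 2006.

February 19, 2006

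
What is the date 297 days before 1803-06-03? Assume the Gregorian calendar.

August 10, 1802

−3 → May 31, 1803 (end of May, 31 days; 294 left).
−31 → Apr 30, 1803 (end of Apr, 30 days; 263 left).
−30 → Mar 31, 1803 (end of Mar, 31 days; 233 left).
−31 → Feb 28, 1803 (end of Feb, 28 days; 202 left).
−28 → Jan 31, 1803 (end of Jan, 31 days; 174 left).
−31 → Dec 31, 1802 (end of Dec, 31 days; 143 left).
−31 → Nov 30, 1802 (end of Nov, 30 days; 112 left).
−30 → Oct 31, 1802 (end of Oct, 31 days; 82 left).
−31 → Sep 30, 1802 (end of Sep, 30 days; 51 left).
−30 → Aug 31, 1802 (end of Aug, 31 days; 21 left).
−21 → Aug 10, 1802.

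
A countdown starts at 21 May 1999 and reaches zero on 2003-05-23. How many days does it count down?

1463

May 21, 1999 → May 21, 2000: 366 days (Feb 29, 2000 is in that span).
May 21, 2000 → May 21, 2001: 365 days.
May 21, 2001 → May 21, 2002: 365 days.
May 21, 2002 → Jun 21, 2002: 31 days (May has 31).
Jun 21, 2002 → Jul 21, 2002: 30 days (June has 30).
Jul 21, 2002 → Aug 21, 2002: 31 days (July has 31).
Aug 21, 2002 → Sep 21, 2002: 31 days (August has 31).
Sep 21, 2002 → Oct 21, 2002: 30 days (September has 30).
Oct 21, 2002 → Nov 21, 2002: 31 days (October has 31).
Nov 21, 2002 → Dec 21, 2002: 30 days (November has 30).
Dec 21, 2002 → Jan 21, 2003: 31 days (December has 31).
Jan 21, 2003 → Feb 21, 2003: 31 days (January has 31).
Feb 21, 2003 → Mar 21, 2003: 28 days (February has 28).
Mar 21, 2003 → Apr 21, 2003: 31 days (March has 31).
Apr 21, 2003 → May 21, 2003: 30 days (April has 30).
May 21, 2003 → May 23, 2003: 2 days.
Total: 1463 days.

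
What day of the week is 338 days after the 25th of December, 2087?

Saturday

Dec 25, 2087 is a Thursday.
338 mod 7 = 2, so 338 days after a Thursday is Thursday + 2 = Saturday.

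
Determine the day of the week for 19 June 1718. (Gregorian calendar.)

Sunday

Doomsday rule: the anchor day for the 1700s is Sunday. For year 18: 18÷12 = 1 r 6, and 6÷4 = 1, so 1+6+1 = 8.
Sunday + 8 ≡ Monday — that's 1718's doomsday.
In June the doomsday date is Jun 6.
Jun 19 is 13 days after Jun 6; 13 mod 7 = 6, so Monday + 6 = Sunday.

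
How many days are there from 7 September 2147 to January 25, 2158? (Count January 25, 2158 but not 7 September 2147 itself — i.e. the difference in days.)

Sep 7, 2147 → Sep 7, 2148: 366 days (Feb 29, 2148 is in that span).
Sep 7, 2148 → Sep 7, 2149: 365 days.
Sep 7, 2149 → Sep 7, 2150: 365 days.
Sep 7, 2150 → Sep 7, 2151: 365 days.
Sep 7, 2151 → Sep 7, 2152: 366 days (Feb 29, 2152 is in that span).
Sep 7, 2152 → Sep 7, 2153: 365 days.
Sep 7, 2153 → Sep 7, 2154: 365 days.
Sep 7, 2154 → Sep 7, 2155: 365 days.
Sep 7, 2155 → Sep 7, 2156: 366 days (Feb 29, 2156 is in that span).
Sep 7, 2156 → Sep 7, 2157: 365 days.
Sep 7, 2157 → Oct 7, 2157: 30 days (September has 30).
Oct 7, 2157 → Nov 7, 2157: 31 days (October has 31).
Nov 7, 2157 → Dec 7, 2157: 30 days (November has 30).
Dec 7, 2157 → Jan 7, 2158: 31 days (December has 31).
Jan 7, 2158 → Jan 25, 2158: 18 days.
Total: 3793 days.

3793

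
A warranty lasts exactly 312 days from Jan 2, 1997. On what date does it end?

November 10, 1997

Jan has 31 days: +30 → Feb 1, 1997 (282 left).
Feb has 28 days: +28 → Mar 1, 1997 (254 left).
Mar has 31 days: +31 → Apr 1, 1997 (223 left).
Apr has 30 days: +30 → May 1, 1997 (193 left).
May has 31 days: +31 → Jun 1, 1997 (162 left).
Jun has 30 days: +30 → Jul 1, 1997 (132 left).
Jul has 31 days: +31 → Aug 1, 1997 (101 left).
Aug has 31 days: +31 → Sep 1, 1997 (70 left).
Sep has 30 days: +30 → Oct 1, 1997 (40 left).
Oct has 31 days: +31 → Nov 1, 1997 (9 left).
+9 → Nov 10, 1997.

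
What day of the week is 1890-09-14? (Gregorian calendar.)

Doomsday rule: the anchor day for the 1800s is Friday. For year 90: 90÷12 = 7 r 6, and 6÷4 = 1, so 7+6+1 = 14.
Friday + 14 ≡ Friday — that's 1890's doomsday.
In September the doomsday date is Sep 5.
Sep 14 is 9 days after Sep 5; 9 mod 7 = 2, so Friday + 2 = Sunday.

Sunday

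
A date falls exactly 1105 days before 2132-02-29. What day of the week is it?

Saturday

Feb 29, 2132 is a Friday.
1105 mod 7 = 6, so 1105 days before a Friday is Friday − 6 = Saturday.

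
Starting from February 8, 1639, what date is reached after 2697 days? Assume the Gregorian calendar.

June 28, 1646

+365 (one year) → Feb 8, 1640 (2332 left).
+366 (one year; includes Feb 29, 1640) → Feb 8, 1641 (1966 left).
+365 (one year) → Feb 8, 1642 (1601 left).
+365 (one year) → Feb 8, 1643 (1236 left).
+365 (one year) → Feb 8, 1644 (871 left).
+366 (one year; includes Feb 29, 1644) → Feb 8, 1645 (505 left).
+365 (one year) → Feb 8, 1646 (140 left).
Feb has 28 days: +21 → Mar 1, 1646 (119 left).
Mar has 31 days: +31 → Apr 1, 1646 (88 left).
Apr has 30 days: +30 → May 1, 1646 (58 left).
May has 31 days: +31 → Jun 1, 1646 (27 left).
+27 → Jun 28, 1646.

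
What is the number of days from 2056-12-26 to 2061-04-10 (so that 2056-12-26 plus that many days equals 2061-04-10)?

Dec 26, 2056 → Dec 26, 2057: 365 days.
Dec 26, 2057 → Dec 26, 2058: 365 days.
Dec 26, 2058 → Dec 26, 2059: 365 days.
Dec 26, 2059 → Dec 26, 2060: 366 days (Feb 29, 2060 is in that span).
Dec 26, 2060 → Jan 26, 2061: 31 days (December has 31).
Jan 26, 2061 → Feb 26, 2061: 31 days (January has 31).
Feb 26, 2061 → Mar 26, 2061: 28 days (February has 28).
Mar 26, 2061 → Apr 10, 2061: 15 days.
Total: 1566 days.

1566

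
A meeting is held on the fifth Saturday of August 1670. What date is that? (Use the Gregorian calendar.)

August 1, 1670 is a Friday.
The first Saturday is therefore August 2 (1 days later).
The fifth Saturday is 2 + 4×7 = August 30.

August 30, 1670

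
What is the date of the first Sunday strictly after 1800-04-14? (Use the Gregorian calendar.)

Apr 14, 1800 is a Monday.
From Monday to the next Sunday is 6 days.
Apr 14, 1800 + 6 = Apr 20, 1800.

April 20, 1800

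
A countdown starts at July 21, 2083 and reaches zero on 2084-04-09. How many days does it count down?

263

Jul 21, 2083 → Aug 21, 2083: 31 days (July has 31).
Aug 21, 2083 → Sep 21, 2083: 31 days (August has 31).
Sep 21, 2083 → Oct 21, 2083: 30 days (September has 30).
Oct 21, 2083 → Nov 21, 2083: 31 days (October has 31).
Nov 21, 2083 → Dec 21, 2083: 30 days (November has 30).
Dec 21, 2083 → Jan 21, 2084: 31 days (December has 31).
Jan 21, 2084 → Feb 21, 2084: 31 days (January has 31).
Feb 21, 2084 → Mar 21, 2084: 29 days (February has 29).
Mar 21, 2084 → Apr 9, 2084: 19 days.
Total: 263 days.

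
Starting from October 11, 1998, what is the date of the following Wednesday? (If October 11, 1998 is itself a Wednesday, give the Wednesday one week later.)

October 14, 1998

Oct 11, 1998 is a Sunday.
From Sunday to the next Wednesday is 3 days.
Oct 11, 1998 + 3 = Oct 14, 1998.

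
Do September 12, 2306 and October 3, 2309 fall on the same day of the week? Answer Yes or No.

No

From Sep 12, 2306 to Oct 3, 2309 is 1117 days.
1117 mod 7 = 4, so they are different weekdays.
(Sep 12, 2306 is a Wednesday; Oct 3, 2309 is a Sunday.)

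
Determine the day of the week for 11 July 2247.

Sunday

Doomsday rule: the anchor day for the 2200s is Friday. For year 47: 47÷12 = 3 r 11, and 11÷4 = 2, so 3+11+2 = 16.
Friday + 16 ≡ Sunday — that's 2247's doomsday.
In July the doomsday date is Jul 11.
Jul 11 is the doomsday itself: Sunday.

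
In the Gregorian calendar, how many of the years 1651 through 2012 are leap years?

88

Multiples of 4 in [1651,2012]: 91.
Of those, multiples of 100: 4 (not leap unless ÷400).
Multiples of 400: 1.
Leap years = 91 − 4 + 1 = 88.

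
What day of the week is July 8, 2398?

Wednesday

Doomsday rule: the anchor day for the 2300s is Wednesday. For year 98: 98÷12 = 8 r 2, and 2÷4 = 0, so 8+2+0 = 10.
Wednesday + 10 ≡ Saturday — that's 2398's doomsday.
In July the doomsday date is Jul 11.
Jul 8 is 3 days before Jul 11; 3 mod 7 = 3, so Saturday − 3 = Wednesday.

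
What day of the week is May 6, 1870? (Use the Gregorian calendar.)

Friday

Doomsday rule: the anchor day for the 1800s is Friday. For year 70: 70÷12 = 5 r 10, and 10÷4 = 2, so 5+10+2 = 17.
Friday + 17 ≡ Monday — that's 1870's doomsday.
In May the doomsday date is May 9.
May 6 is 3 days before May 9; 3 mod 7 = 3, so Monday − 3 = Friday.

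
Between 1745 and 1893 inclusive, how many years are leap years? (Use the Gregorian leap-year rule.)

Multiples of 4 in [1745,1893]: 37.
Of those, multiples of 100: 1 (not leap unless ÷400).
Multiples of 400: 0.
Leap years = 37 − 1 + 0 = 36.

36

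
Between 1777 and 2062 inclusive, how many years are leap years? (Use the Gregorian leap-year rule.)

Multiples of 4 in [1777,2062]: 71.
Of those, multiples of 100: 3 (not leap unless ÷400).
Multiples of 400: 1.
Leap years = 71 − 3 + 1 = 69.

69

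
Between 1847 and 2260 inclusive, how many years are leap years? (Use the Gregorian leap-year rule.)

101

Multiples of 4 in [1847,2260]: 104.
Of those, multiples of 100: 4 (not leap unless ÷400).
Multiples of 400: 1.
Leap years = 104 − 4 + 1 = 101.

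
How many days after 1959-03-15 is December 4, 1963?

1725

Mar 15, 1959 → Mar 15, 1960: 366 days (Feb 29, 1960 is in that span).
Mar 15, 1960 → Mar 15, 1961: 365 days.
Mar 15, 1961 → Mar 15, 1962: 365 days.
Mar 15, 1962 → Mar 15, 1963: 365 days.
Mar 15, 1963 → Apr 15, 1963: 31 days (March has 31).
Apr 15, 1963 → May 15, 1963: 30 days (April has 30).
May 15, 1963 → Jun 15, 1963: 31 days (May has 31).
Jun 15, 1963 → Jul 15, 1963: 30 days (June has 30).
Jul 15, 1963 → Aug 15, 1963: 31 days (July has 31).
Aug 15, 1963 → Sep 15, 1963: 31 days (August has 31).
Sep 15, 1963 → Oct 15, 1963: 30 days (September has 30).
Oct 15, 1963 → Nov 15, 1963: 31 days (October has 31).
Nov 15, 1963 → Dec 4, 1963: 19 days.
Total: 1725 days.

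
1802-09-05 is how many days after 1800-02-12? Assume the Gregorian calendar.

935

Feb 12, 1800 → Feb 12, 1801: 365 days.
Feb 12, 1801 → Feb 12, 1802: 365 days.
Feb 12, 1802 → Mar 12, 1802: 28 days (February has 28).
Mar 12, 1802 → Apr 12, 1802: 31 days (March has 31).
Apr 12, 1802 → May 12, 1802: 30 days (April has 30).
May 12, 1802 → Jun 12, 1802: 31 days (May has 31).
Jun 12, 1802 → Jul 12, 1802: 30 days (June has 30).
Jul 12, 1802 → Aug 12, 1802: 31 days (July has 31).
Aug 12, 1802 → Sep 5, 1802: 24 days.
Total: 935 days.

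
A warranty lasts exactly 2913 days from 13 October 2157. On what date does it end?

October 4, 2165

+365 (one year) → Oct 13, 2158 (2548 left).
+365 (one year) → Oct 13, 2159 (2183 left).
+366 (one year; includes Feb 29, 2160) → Oct 13, 2160 (1817 left).
+365 (one year) → Oct 13, 2161 (1452 left).
+365 (one year) → Oct 13, 2162 (1087 left).
+365 (one year) → Oct 13, 2163 (722 left).
+366 (one year; includes Feb 29, 2164) → Oct 13, 2164 (356 left).
Oct has 31 days: +19 → Nov 1, 2164 (337 left).
Nov has 30 days: +30 → Dec 1, 2164 (307 left).
Dec has 31 days: +31 → Jan 1, 2165 (276 left).
Jan has 31 days: +31 → Feb 1, 2165 (245 left).
Feb has 28 days: +28 → Mar 1, 2165 (217 left).
Mar has 31 days: +31 → Apr 1, 2165 (186 left).
Apr has 30 days: +30 → May 1, 2165 (156 left).
May has 31 days: +31 → Jun 1, 2165 (125 left).
Jun has 30 days: +30 → Jul 1, 2165 (95 left).
Jul has 31 days: +31 → Aug 1, 2165 (64 left).
Aug has 31 days: +31 → Sep 1, 2165 (33 left).
Sep has 30 days: +30 → Oct 1, 2165 (3 left).
+3 → Oct 4, 2165.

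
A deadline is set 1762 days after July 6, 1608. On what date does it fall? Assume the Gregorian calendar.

+365 (one year) → Jul 6, 1609 (1397 left).
+365 (one year) → Jul 6, 1610 (1032 left).
+365 (one year) → Jul 6, 1611 (667 left).
+366 (one year; includes Feb 29, 1612) → Jul 6, 1612 (301 left).
Jul has 31 days: +26 → Aug 1, 1612 (275 left).
Aug has 31 days: +31 → Sep 1, 1612 (244 left).
Sep has 30 days: +30 → Oct 1, 1612 (214 left).
Oct has 31 days: +31 → Nov 1, 1612 (183 left).
Nov has 30 days: +30 → Dec 1, 1612 (153 left).
Dec has 31 days: +31 → Jan 1, 1613 (122 left).
Jan has 31 days: +31 → Feb 1, 1613 (91 left).
Feb has 28 days: +28 → Mar 1, 1613 (63 left).
Mar has 31 days: +31 → Apr 1, 1613 (32 left).
Apr has 30 days: +30 → May 1, 1613 (2 left).
+2 → May 3, 1613.

May 3, 1613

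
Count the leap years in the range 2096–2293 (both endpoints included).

Multiples of 4 in [2096,2293]: 50.
Of those, multiples of 100: 2 (not leap unless ÷400).
Multiples of 400: 0.
Leap years = 50 − 2 + 0 = 48.

48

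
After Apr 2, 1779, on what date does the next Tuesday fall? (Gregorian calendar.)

April 6, 1779

Apr 2, 1779 is a Friday.
From Friday to the next Tuesday is 4 days.
Apr 2, 1779 + 4 = Apr 6, 1779.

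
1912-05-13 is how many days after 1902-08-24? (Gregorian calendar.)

3550

Aug 24, 1902 → Aug 24, 1903: 365 days.
Aug 24, 1903 → Aug 24, 1904: 366 days (Feb 29, 1904 is in that span).
Aug 24, 1904 → Aug 24, 1905: 365 days.
Aug 24, 1905 → Aug 24, 1906: 365 days.
Aug 24, 1906 → Aug 24, 1907: 365 days.
Aug 24, 1907 → Aug 24, 1908: 366 days (Feb 29, 1908 is in that span).
Aug 24, 1908 → Aug 24, 1909: 365 days.
Aug 24, 1909 → Aug 24, 1910: 365 days.
Aug 24, 1910 → Aug 24, 1911: 365 days.
Aug 24, 1911 → Sep 24, 1911: 31 days (August has 31).
Sep 24, 1911 → Oct 24, 1911: 30 days (September has 30).
Oct 24, 1911 → Nov 24, 1911: 31 days (October has 31).
Nov 24, 1911 → Dec 24, 1911: 30 days (November has 30).
Dec 24, 1911 → Jan 24, 1912: 31 days (December has 31).
Jan 24, 1912 → Feb 24, 1912: 31 days (January has 31).
Feb 24, 1912 → Mar 24, 1912: 29 days (February has 29).
Mar 24, 1912 → Apr 24, 1912: 31 days (March has 31).
Apr 24, 1912 → May 13, 1912: 19 days.
Total: 3550 days.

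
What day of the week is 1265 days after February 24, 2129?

First find the weekday of Feb 24, 2129. Doomsday rule: the anchor day for the 2100s is Sunday. For year 29: 29÷12 = 2 r 5, and 5÷4 = 1, so 2+5+1 = 8.
Sunday + 8 ≡ Monday — that's 2129's doomsday.
In February the doomsday date is Feb 28 (2129 is not a leap year).
Feb 24 is 4 days before Feb 28; 4 mod 7 = 4, so Monday − 4 = Thursday.
1265 mod 7 = 5, so 1265 days after a Thursday is Thursday + 5 = Tuesday.

Tuesday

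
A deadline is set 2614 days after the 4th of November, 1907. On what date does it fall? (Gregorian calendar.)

December 31, 1914

+366 (one year; includes Feb 29, 1908) → Nov 4, 1908 (2248 left).
+365 (one year) → Nov 4, 1909 (1883 left).
+365 (one year) → Nov 4, 1910 (1518 left).
+365 (one year) → Nov 4, 1911 (1153 left).
+366 (one year; includes Feb 29, 1912) → Nov 4, 1912 (787 left).
+365 (one year) → Nov 4, 1913 (422 left).
+365 (one year) → Nov 4, 1914 (57 left).
Nov has 30 days: +27 → Dec 1, 1914 (30 left).
+30 → Dec 31, 1914.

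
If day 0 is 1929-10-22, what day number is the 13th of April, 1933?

Oct 22, 1929 → Oct 22, 1930: 365 days.
Oct 22, 1930 → Oct 22, 1931: 365 days.
Oct 22, 1931 → Oct 22, 1932: 366 days (Feb 29, 1932 is in that span).
Oct 22, 1932 → Nov 22, 1932: 31 days (October has 31).
Nov 22, 1932 → Dec 22, 1932: 30 days (November has 30).
Dec 22, 1932 → Jan 22, 1933: 31 days (December has 31).
Jan 22, 1933 → Feb 22, 1933: 31 days (January has 31).
Feb 22, 1933 → Mar 22, 1933: 28 days (February has 28).
Mar 22, 1933 → Apr 13, 1933: 22 days.
Total: 1269 days.

1269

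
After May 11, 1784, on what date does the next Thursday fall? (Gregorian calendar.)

May 13, 1784

May 11, 1784 is a Tuesday.
From Tuesday to the next Thursday is 2 days.
May 11, 1784 + 2 = May 13, 1784.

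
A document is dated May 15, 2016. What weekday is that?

Sunday

Doomsday rule: the anchor day for the 2000s is Tuesday. For year 16: 16÷12 = 1 r 4, and 4÷4 = 1, so 1+4+1 = 6.
Tuesday + 6 ≡ Monday — that's 2016's doomsday.
In May the doomsday date is May 9.
May 15 is 6 days after May 9; 6 mod 7 = 6, so Monday + 6 = Sunday.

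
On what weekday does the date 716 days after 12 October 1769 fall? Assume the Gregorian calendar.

Saturday

First find the weekday of Oct 12, 1769. Doomsday rule: the anchor day for the 1700s is Sunday. For year 69: 69÷12 = 5 r 9, and 9÷4 = 2, so 5+9+2 = 16.
Sunday + 16 ≡ Tuesday — that's 1769's doomsday.
In October the doomsday date is Oct 10.
Oct 12 is 2 days after Oct 10; 2 mod 7 = 2, so Tuesday + 2 = Thursday.
716 mod 7 = 2, so 716 days after a Thursday is Thursday + 2 = Saturday.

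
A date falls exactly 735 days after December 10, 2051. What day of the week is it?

Sunday

First find the weekday of Dec 10, 2051. Doomsday rule: the anchor day for the 2000s is Tuesday. For year 51: 51÷12 = 4 r 3, and 3÷4 = 0, so 4+3+0 = 7.
Tuesday + 7 ≡ Tuesday — that's 2051's doomsday.
In December the doomsday date is Dec 12.
Dec 10 is 2 days before Dec 12; 2 mod 7 = 2, so Tuesday − 2 = Sunday.
735 mod 7 = 0, so 735 days after a Sunday is Sunday + 0 = Sunday.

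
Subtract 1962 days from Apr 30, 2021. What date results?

−365 (one year) → Apr 30, 2020 (1597 left).
−366 (one year; includes Feb 29, 2020) → Apr 30, 2019 (1231 left).
−365 (one year) → Apr 30, 2018 (866 left).
−365 (one year) → Apr 30, 2017 (501 left).
−365 (one year) → Apr 30, 2016 (136 left).
−30 → Mar 31, 2016 (end of Mar, 31 days; 106 left).
−31 → Feb 29, 2016 (end of Feb, 29 days; 75 left).
−29 → Jan 31, 2016 (end of Jan, 31 days; 46 left).
−31 → Dec 31, 2015 (end of Dec, 31 days; 15 left).
−15 → Dec 16, 2015.

December 16, 2015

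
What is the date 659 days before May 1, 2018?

July 11, 2016

−365 (one year) → May 1, 2017 (294 left).
−1 → Apr 30, 2017 (end of Apr, 30 days; 293 left).
−30 → Mar 31, 2017 (end of Mar, 31 days; 263 left).
−31 → Feb 28, 2017 (end of Feb, 28 days; 232 left).
−28 → Jan 31, 2017 (end of Jan, 31 days; 204 left).
−31 → Dec 31, 2016 (end of Dec, 31 days; 173 left).
−31 → Nov 30, 2016 (end of Nov, 30 days; 142 left).
−30 → Oct 31, 2016 (end of Oct, 31 days; 112 left).
−31 → Sep 30, 2016 (end of Sep, 30 days; 81 left).
−30 → Aug 31, 2016 (end of Aug, 31 days; 51 left).
−31 → Jul 31, 2016 (end of Jul, 31 days; 20 left).
−20 → Jul 11, 2016.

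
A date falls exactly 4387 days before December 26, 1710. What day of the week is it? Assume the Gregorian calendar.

Sunday

First find the weekday of Dec 26, 1710. Doomsday rule: the anchor day for the 1700s is Sunday. For year 10: 10÷12 = 0 r 10, and 10÷4 = 2, so 0+10+2 = 12.
Sunday + 12 ≡ Friday — that's 1710's doomsday.
In December the doomsday date is Dec 12.
Dec 26 is 14 days after Dec 12; 14 mod 7 = 0, so Friday + 0 = Friday.
4387 mod 7 = 5, so 4387 days before a Friday is Friday − 5 = Sunday.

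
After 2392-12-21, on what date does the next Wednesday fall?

Dec 21, 2392 is a Monday.
From Monday to the next Wednesday is 2 days.
Dec 21, 2392 + 2 = Dec 23, 2392.

December 23, 2392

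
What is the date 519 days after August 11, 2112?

January 12, 2114

+365 (one year) → Aug 11, 2113 (154 left).
Aug has 31 days: +21 → Sep 1, 2113 (133 left).
Sep has 30 days: +30 → Oct 1, 2113 (103 left).
Oct has 31 days: +31 → Nov 1, 2113 (72 left).
Nov has 30 days: +30 → Dec 1, 2113 (42 left).
Dec has 31 days: +31 → Jan 1, 2114 (11 left).
+11 → Jan 12, 2114.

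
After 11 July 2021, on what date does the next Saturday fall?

Jul 11, 2021 is a Sunday.
From Sunday to the next Saturday is 6 days.
Jul 11, 2021 + 6 = Jul 17, 2021.

July 17, 2021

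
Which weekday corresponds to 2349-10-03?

Monday

Doomsday rule: the anchor day for the 2300s is Wednesday. For year 49: 49÷12 = 4 r 1, and 1÷4 = 0, so 4+1+0 = 5.
Wednesday + 5 ≡ Monday — that's 2349's doomsday.
In October the doomsday date is Oct 10.
Oct 3 is 7 days before Oct 10; 7 mod 7 = 0, so Monday − 0 = Monday.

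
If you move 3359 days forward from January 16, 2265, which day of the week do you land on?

Jan 16, 2265 is a Monday.
3359 mod 7 = 6, so 3359 days after a Monday is Monday + 6 = Sunday.

Sunday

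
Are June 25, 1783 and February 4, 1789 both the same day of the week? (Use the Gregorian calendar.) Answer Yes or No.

From Jun 25, 1783 to Feb 4, 1789 is 2051 days.
2051 mod 7 = 0, so they are the same weekday.
(Jun 25, 1783 is a Wednesday; Feb 4, 1789 is a Wednesday.)

Yes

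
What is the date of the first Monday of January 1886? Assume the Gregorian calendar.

January 4, 1886

January 1, 1886 is a Friday.
The first Monday is therefore January 4 (3 days later).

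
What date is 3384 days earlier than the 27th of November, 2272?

August 23, 2263

−366 (one year; includes Feb 29, 2272) → Nov 27, 2271 (3018 left).
−365 (one year) → Nov 27, 2270 (2653 left).
−365 (one year) → Nov 27, 2269 (2288 left).
−365 (one year) → Nov 27, 2268 (1923 left).
−366 (one year; includes Feb 29, 2268) → Nov 27, 2267 (1557 left).
−365 (one year) → Nov 27, 2266 (1192 left).
−365 (one year) → Nov 27, 2265 (827 left).
−365 (one year) → Nov 27, 2264 (462 left).
−366 (one year; includes Feb 29, 2264) → Nov 27, 2263 (96 left).
−27 → Oct 31, 2263 (end of Oct, 31 days; 69 left).
−31 → Sep 30, 2263 (end of Sep, 30 days; 38 left).
−30 → Aug 31, 2263 (end of Aug, 31 days; 8 left).
−8 → Aug 23, 2263.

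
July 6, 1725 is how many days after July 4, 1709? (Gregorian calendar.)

Jul 4, 1709 → Jul 4, 1710: 365 days.
Jul 4, 1710 → Jul 4, 1711: 365 days.
Jul 4, 1711 → Jul 4, 1712: 366 days (Feb 29, 1712 is in that span).
Jul 4, 1712 → Jul 4, 1713: 365 days.
Jul 4, 1713 → Jul 4, 1714: 365 days.
Jul 4, 1714 → Jul 4, 1715: 365 days.
Jul 4, 1715 → Jul 4, 1716: 366 days (Feb 29, 1716 is in that span).
Jul 4, 1716 → Jul 4, 1717: 365 days.
Jul 4, 1717 → Jul 4, 1718: 365 days.
Jul 4, 1718 → Jul 4, 1719: 365 days.
Jul 4, 1719 → Jul 4, 1720: 366 days (Feb 29, 1720 is in that span).
Jul 4, 1720 → Jul 4, 1721: 365 days.
Jul 4, 1721 → Jul 4, 1722: 365 days.
Jul 4, 1722 → Jul 4, 1723: 365 days.
Jul 4, 1723 → Jul 4, 1724: 366 days (Feb 29, 1724 is in that span).
Jul 4, 1724 → Aug 4, 1724: 31 days (July has 31).
Aug 4, 1724 → Sep 4, 1724: 31 days (August has 31).
Sep 4, 1724 → Oct 4, 1724: 30 days (September has 30).
Oct 4, 1724 → Nov 4, 1724: 31 days (October has 31).
Nov 4, 1724 → Dec 4, 1724: 30 days (November has 30).
Dec 4, 1724 → Jan 4, 1725: 31 days (December has 31).
Jan 4, 1725 → Feb 4, 1725: 31 days (January has 31).
Feb 4, 1725 → Mar 4, 1725: 28 days (February has 28).
Mar 4, 1725 → Apr 4, 1725: 31 days (March has 31).
Apr 4, 1725 → May 4, 1725: 30 days (April has 30).
May 4, 1725 → Jun 4, 1725: 31 days (May has 31).
Jun 4, 1725 → Jul 4, 1725: 30 days (June has 30).
Jul 4, 1725 → Jul 6, 1725: 2 days.
Total: 5846 days.

5846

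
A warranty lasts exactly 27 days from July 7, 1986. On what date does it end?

August 3, 1986

Jul has 31 days: +25 → Aug 1, 1986 (2 left).
+2 → Aug 3, 1986.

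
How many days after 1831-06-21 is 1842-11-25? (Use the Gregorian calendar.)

Jun 21, 1831 → Jun 21, 1832: 366 days (Feb 29, 1832 is in that span).
Jun 21, 1832 → Jun 21, 1833: 365 days.
Jun 21, 1833 → Jun 21, 1834: 365 days.
Jun 21, 1834 → Jun 21, 1835: 365 days.
Jun 21, 1835 → Jun 21, 1836: 366 days (Feb 29, 1836 is in that span).
Jun 21, 1836 → Jun 21, 1837: 365 days.
Jun 21, 1837 → Jun 21, 1838: 365 days.
Jun 21, 1838 → Jun 21, 1839: 365 days.
Jun 21, 1839 → Jun 21, 1840: 366 days (Feb 29, 1840 is in that span).
Jun 21, 1840 → Jun 21, 1841: 365 days.
Jun 21, 1841 → Jun 21, 1842: 365 days.
Jun 21, 1842 → Jul 21, 1842: 30 days (June has 30).
Jul 21, 1842 → Aug 21, 1842: 31 days (July has 31).
Aug 21, 1842 → Sep 21, 1842: 31 days (August has 31).
Sep 21, 1842 → Oct 21, 1842: 30 days (September has 30).
Oct 21, 1842 → Nov 21, 1842: 31 days (October has 31).
Nov 21, 1842 → Nov 25, 1842: 4 days.
Total: 4175 days.

4175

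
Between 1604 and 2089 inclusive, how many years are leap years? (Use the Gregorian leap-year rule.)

119

Multiples of 4 in [1604,2089]: 122.
Of those, multiples of 100: 4 (not leap unless ÷400).
Multiples of 400: 1.
Leap years = 122 − 4 + 1 = 119.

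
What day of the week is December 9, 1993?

Doomsday rule: the anchor day for the 1900s is Wednesday. For year 93: 93÷12 = 7 r 9, and 9÷4 = 2, so 7+9+2 = 18.
Wednesday + 18 ≡ Sunday — that's 1993's doomsday.
In December the doomsday date is Dec 12.
Dec 9 is 3 days before Dec 12; 3 mod 7 = 3, so Sunday − 3 = Thursday.

Thursday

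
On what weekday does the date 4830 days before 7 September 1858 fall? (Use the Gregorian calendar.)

Sep 7, 1858 is a Tuesday.
4830 mod 7 = 0, so 4830 days before a Tuesday is Tuesday − 0 = Tuesday.

Tuesday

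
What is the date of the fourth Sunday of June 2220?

June 25, 2220

June 1, 2220 is a Thursday.
The first Sunday is therefore June 4 (3 days later).
The fourth Sunday is 4 + 3×7 = June 25.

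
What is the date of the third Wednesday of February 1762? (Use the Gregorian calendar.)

February 1, 1762 is a Monday.
The first Wednesday is therefore February 3 (2 days later).
The third Wednesday is 3 + 2×7 = February 17.

February 17, 1762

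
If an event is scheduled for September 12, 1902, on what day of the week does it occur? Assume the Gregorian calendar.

Friday

Doomsday rule: the anchor day for the 1900s is Wednesday. For year 02: 2÷12 = 0 r 2, and 2÷4 = 0, so 0+2+0 = 2.
Wednesday + 2 ≡ Friday — that's 1902's doomsday.
In September the doomsday date is Sep 5.
Sep 12 is 7 days after Sep 5; 7 mod 7 = 0, so Friday + 0 = Friday.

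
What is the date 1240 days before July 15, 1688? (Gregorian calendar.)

−366 (one year; includes Feb 29, 1688) → Jul 15, 1687 (874 left).
−365 (one year) → Jul 15, 1686 (509 left).
−365 (one year) → Jul 15, 1685 (144 left).
−15 → Jun 30, 1685 (end of Jun, 30 days; 129 left).
−30 → May 31, 1685 (end of May, 31 days; 99 left).
−31 → Apr 30, 1685 (end of Apr, 30 days; 68 left).
−30 → Mar 31, 1685 (end of Mar, 31 days; 38 left).
−31 → Feb 28, 1685 (end of Feb, 28 days; 7 left).
−7 → Feb 21, 1685.

February 21, 1685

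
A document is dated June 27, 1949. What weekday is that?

Monday

January 1, 1949 is a Saturday.
Jan 1, 1949 → Feb 1, 1949: 31 days (January has 31).
Feb 1, 1949 → Mar 1, 1949: 28 days (February has 28).
Mar 1, 1949 → Apr 1, 1949: 31 days (March has 31).
Apr 1, 1949 → May 1, 1949: 30 days (April has 30).
May 1, 1949 → Jun 1, 1949: 31 days (May has 31).
Jun 1, 1949 → Jun 27, 1949: 26 days.
Total: 177 days.
177 mod 7 = 2, so Saturday + 2 = Monday.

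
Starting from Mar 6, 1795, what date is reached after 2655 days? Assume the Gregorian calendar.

+366 (one year; includes Feb 29, 1796) → Mar 6, 1796 (2289 left).
+365 (one year) → Mar 6, 1797 (1924 left).
+365 (one year) → Mar 6, 1798 (1559 left).
+365 (one year) → Mar 6, 1799 (1194 left).
+365 (one year) → Mar 6, 1800 (829 left).
+365 (one year) → Mar 6, 1801 (464 left).
+365 (one year) → Mar 6, 1802 (99 left).
Mar has 31 days: +26 → Apr 1, 1802 (73 left).
Apr has 30 days: +30 → May 1, 1802 (43 left).
May has 31 days: +31 → Jun 1, 1802 (12 left).
+12 → Jun 13, 1802.

June 13, 1802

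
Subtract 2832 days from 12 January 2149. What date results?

−366 (one year; includes Feb 29, 2148) → Jan 12, 2148 (2466 left).
−365 (one year) → Jan 12, 2147 (2101 left).
−365 (one year) → Jan 12, 2146 (1736 left).
−365 (one year) → Jan 12, 2145 (1371 left).
−366 (one year; includes Feb 29, 2144) → Jan 12, 2144 (1005 left).
−365 (one year) → Jan 12, 2143 (640 left).
−365 (one year) → Jan 12, 2142 (275 left).
−12 → Dec 31, 2141 (end of Dec, 31 days; 263 left).
−31 → Nov 30, 2141 (end of Nov, 30 days; 232 left).
−30 → Oct 31, 2141 (end of Oct, 31 days; 202 left).
−31 → Sep 30, 2141 (end of Sep, 30 days; 171 left).
−30 → Aug 31, 2141 (end of Aug, 31 days; 141 left).
−31 → Jul 31, 2141 (end of Jul, 31 days; 110 left).
−31 → Jun 30, 2141 (end of Jun, 30 days; 79 left).
−30 → May 31, 2141 (end of May, 31 days; 49 left).
−31 → Apr 30, 2141 (end of Apr, 30 days; 18 left).
−18 → Apr 12, 2141.

April 12, 2141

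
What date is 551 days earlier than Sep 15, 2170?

−365 (one year) → Sep 15, 2169 (186 left).
−15 → Aug 31, 2169 (end of Aug, 31 days; 171 left).
−31 → Jul 31, 2169 (end of Jul, 31 days; 140 left).
−31 → Jun 30, 2169 (end of Jun, 30 days; 109 left).
−30 → May 31, 2169 (end of May, 31 days; 79 left).
−31 → Apr 30, 2169 (end of Apr, 30 days; 48 left).
−30 → Mar 31, 2169 (end of Mar, 31 days; 18 left).
−18 → Mar 13, 2169.

March 13, 2169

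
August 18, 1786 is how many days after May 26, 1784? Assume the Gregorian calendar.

May 26, 1784 → May 26, 1785: 365 days.
May 26, 1785 → May 26, 1786: 365 days.
May 26, 1786 → Jun 26, 1786: 31 days (May has 31).
Jun 26, 1786 → Jul 26, 1786: 30 days (June has 30).
Jul 26, 1786 → Aug 18, 1786: 23 days.
Total: 814 days.

814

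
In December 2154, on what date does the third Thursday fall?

December 19, 2154

December 1, 2154 is a Sunday.
The first Thursday is therefore December 5 (4 days later).
The third Thursday is 5 + 2×7 = December 19.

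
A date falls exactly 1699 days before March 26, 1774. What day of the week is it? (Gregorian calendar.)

Monday

First find the weekday of Mar 26, 1774. Doomsday rule: the anchor day for the 1700s is Sunday. For year 74: 74÷12 = 6 r 2, and 2÷4 = 0, so 6+2+0 = 8.
Sunday + 8 ≡ Monday — that's 1774's doomsday.
In March the doomsday date is Mar 14.
Mar 26 is 12 days after Mar 14; 12 mod 7 = 5, so Monday + 5 = Saturday.
1699 mod 7 = 5, so 1699 days before a Saturday is Saturday − 5 = Monday.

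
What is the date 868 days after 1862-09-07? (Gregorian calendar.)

+365 (one year) → Sep 7, 1863 (503 left).
+366 (one year; includes Feb 29, 1864) → Sep 7, 1864 (137 left).
Sep has 30 days: +24 → Oct 1, 1864 (113 left).
Oct has 31 days: +31 → Nov 1, 1864 (82 left).
Nov has 30 days: +30 → Dec 1, 1864 (52 left).
Dec has 31 days: +31 → Jan 1, 1865 (21 left).
+21 → Jan 22, 1865.

January 22, 1865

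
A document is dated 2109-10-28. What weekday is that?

Monday

January 1, 2109 is a Tuesday.
Jan 1, 2109 → Feb 1, 2109: 31 days (January has 31).
Feb 1, 2109 → Mar 1, 2109: 28 days (February has 28).
Mar 1, 2109 → Apr 1, 2109: 31 days (March has 31).
Apr 1, 2109 → May 1, 2109: 30 days (April has 30).
May 1, 2109 → Jun 1, 2109: 31 days (May has 31).
Jun 1, 2109 → Jul 1, 2109: 30 days (June has 30).
Jul 1, 2109 → Aug 1, 2109: 31 days (July has 31).
Aug 1, 2109 → Sep 1, 2109: 31 days (August has 31).
Sep 1, 2109 → Oct 1, 2109: 30 days (September has 30).
Oct 1, 2109 → Oct 28, 2109: 27 days.
Total: 300 days.
300 mod 7 = 6, so Tuesday + 6 = Monday.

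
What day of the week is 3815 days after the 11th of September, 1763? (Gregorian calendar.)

Sunday

Sep 11, 1763 is a Sunday.
3815 mod 7 = 0, so 3815 days after a Sunday is Sunday + 0 = Sunday.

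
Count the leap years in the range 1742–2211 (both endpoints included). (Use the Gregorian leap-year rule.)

Multiples of 4 in [1742,2211]: 117.
Of those, multiples of 100: 5 (not leap unless ÷400).
Multiples of 400: 1.
Leap years = 117 − 5 + 1 = 113.

113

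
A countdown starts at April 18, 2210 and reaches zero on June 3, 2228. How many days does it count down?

6621

Apr 18, 2210 → Apr 18, 2211: 365 days.
Apr 18, 2211 → Apr 18, 2212: 366 days (Feb 29, 2212 is in that span).
Apr 18, 2212 → Apr 18, 2213: 365 days.
Apr 18, 2213 → Apr 18, 2214: 365 days.
Apr 18, 2214 → Apr 18, 2215: 365 days.
Apr 18, 2215 → Apr 18, 2216: 366 days (Feb 29, 2216 is in that span).
Apr 18, 2216 → Apr 18, 2217: 365 days.
Apr 18, 2217 → Apr 18, 2218: 365 days.
Apr 18, 2218 → Apr 18, 2219: 365 days.
Apr 18, 2219 → Apr 18, 2220: 366 days (Feb 29, 2220 is in that span).
Apr 18, 2220 → Apr 18, 2221: 365 days.
Apr 18, 2221 → Apr 18, 2222: 365 days.
Apr 18, 2222 → Apr 18, 2223: 365 days.
Apr 18, 2223 → Apr 18, 2224: 366 days (Feb 29, 2224 is in that span).
Apr 18, 2224 → Apr 18, 2225: 365 days.
Apr 18, 2225 → Apr 18, 2226: 365 days.
Apr 18, 2226 → Apr 18, 2227: 365 days.
Apr 18, 2227 → Apr 18, 2228: 366 days (Feb 29, 2228 is in that span).
Apr 18, 2228 → May 18, 2228: 30 days (April has 30).
May 18, 2228 → Jun 3, 2228: 16 days.
Total: 6621 days.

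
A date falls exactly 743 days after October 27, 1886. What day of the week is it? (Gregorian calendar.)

Thursday

Oct 27, 1886 is a Wednesday.
743 mod 7 = 1, so 743 days after a Wednesday is Wednesday + 1 = Thursday.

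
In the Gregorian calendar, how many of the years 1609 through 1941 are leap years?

Multiples of 4 in [1609,1941]: 83.
Of those, multiples of 100: 3 (not leap unless ÷400).
Multiples of 400: 0.
Leap years = 83 − 3 + 0 = 80.

80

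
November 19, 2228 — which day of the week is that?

January 1, 2228 is a Tuesday.
Jan 1, 2228 → Feb 1, 2228: 31 days (January has 31).
Feb 1, 2228 → Mar 1, 2228: 29 days (February has 29).
Mar 1, 2228 → Apr 1, 2228: 31 days (March has 31).
Apr 1, 2228 → May 1, 2228: 30 days (April has 30).
May 1, 2228 → Jun 1, 2228: 31 days (May has 31).
Jun 1, 2228 → Jul 1, 2228: 30 days (June has 30).
Jul 1, 2228 → Aug 1, 2228: 31 days (July has 31).
Aug 1, 2228 → Sep 1, 2228: 31 days (August has 31).
Sep 1, 2228 → Oct 1, 2228: 30 days (September has 30).
Oct 1, 2228 → Nov 1, 2228: 31 days (October has 31).
Nov 1, 2228 → Nov 19, 2228: 18 days.
Total: 323 days.
323 mod 7 = 1, so Tuesday + 1 = Wednesday.

Wednesday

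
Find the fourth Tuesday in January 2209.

January 24, 2209

January 1, 2209 is a Sunday.
The first Tuesday is therefore January 3 (2 days later).
The fourth Tuesday is 3 + 3×7 = January 24.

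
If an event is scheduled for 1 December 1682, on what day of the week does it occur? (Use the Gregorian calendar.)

Doomsday rule: the anchor day for the 1600s is Tuesday. For year 82: 82÷12 = 6 r 10, and 10÷4 = 2, so 6+10+2 = 18.
Tuesday + 18 ≡ Saturday — that's 1682's doomsday.
In December the doomsday date is Dec 12.
Dec 1 is 11 days before Dec 12; 11 mod 7 = 4, so Saturday − 4 = Tuesday.

Tuesday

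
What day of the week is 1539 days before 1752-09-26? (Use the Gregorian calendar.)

Wednesday

Sep 26, 1752 is a Tuesday.
1539 mod 7 = 6, so 1539 days before a Tuesday is Tuesday − 6 = Wednesday.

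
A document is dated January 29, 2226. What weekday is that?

Doomsday rule: the anchor day for the 2200s is Friday. For year 26: 26÷12 = 2 r 2, and 2÷4 = 0, so 2+2+0 = 4.
Friday + 4 ≡ Tuesday — that's 2226's doomsday.
In January the doomsday date is Jan 3 (2226 is not a leap year).
Jan 29 is 26 days after Jan 3; 26 mod 7 = 5, so Tuesday + 5 = Sunday.

Sunday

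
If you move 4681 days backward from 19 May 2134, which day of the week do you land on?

Friday

First find the weekday of May 19, 2134. Doomsday rule: the anchor day for the 2100s is Sunday. For year 34: 34÷12 = 2 r 10, and 10÷4 = 2, so 2+10+2 = 14.
Sunday + 14 ≡ Sunday — that's 2134's doomsday.
In May the doomsday date is May 9.
May 19 is 10 days after May 9; 10 mod 7 = 3, so Sunday + 3 = Wednesday.
4681 mod 7 = 5, so 4681 days before a Wednesday is Wednesday − 5 = Friday.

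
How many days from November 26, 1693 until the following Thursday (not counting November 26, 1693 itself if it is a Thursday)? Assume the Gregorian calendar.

Nov 26, 1693 is a Thursday.
From Thursday to the next Thursday is 7 days.

7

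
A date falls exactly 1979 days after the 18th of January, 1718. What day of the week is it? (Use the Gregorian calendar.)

Jan 18, 1718 is a Tuesday.
1979 mod 7 = 5, so 1979 days after a Tuesday is Tuesday + 5 = Sunday.

Sunday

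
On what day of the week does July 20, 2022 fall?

Doomsday rule: the anchor day for the 2000s is Tuesday. For year 22: 22÷12 = 1 r 10, and 10÷4 = 2, so 1+10+2 = 13.
Tuesday + 13 ≡ Monday — that's 2022's doomsday.
In July the doomsday date is Jul 11.
Jul 20 is 9 days after Jul 11; 9 mod 7 = 2, so Monday + 2 = Wednesday.

Wednesday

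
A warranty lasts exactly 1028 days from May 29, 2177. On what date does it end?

March 22, 2180

+365 (one year) → May 29, 2178 (663 left).
+365 (one year) → May 29, 2179 (298 left).
May has 31 days: +3 → Jun 1, 2179 (295 left).
Jun has 30 days: +30 → Jul 1, 2179 (265 left).
Jul has 31 days: +31 → Aug 1, 2179 (234 left).
Aug has 31 days: +31 → Sep 1, 2179 (203 left).
Sep has 30 days: +30 → Oct 1, 2179 (173 left).
Oct has 31 days: +31 → Nov 1, 2179 (142 left).
Nov has 30 days: +30 → Dec 1, 2179 (112 left).
Dec has 31 days: +31 → Jan 1, 2180 (81 left).
Jan has 31 days: +31 → Feb 1, 2180 (50 left).
Feb has 29 days: +29 → Mar 1, 2180 (21 left).
+21 → Mar 22, 2180.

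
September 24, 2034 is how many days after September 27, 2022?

4380

Sep 27, 2022 → Sep 27, 2023: 365 days.
Sep 27, 2023 → Sep 27, 2024: 366 days (Feb 29, 2024 is in that span).
Sep 27, 2024 → Sep 27, 2025: 365 days.
Sep 27, 2025 → Sep 27, 2026: 365 days.
Sep 27, 2026 → Sep 27, 2027: 365 days.
Sep 27, 2027 → Sep 27, 2028: 366 days (Feb 29, 2028 is in that span).
Sep 27, 2028 → Sep 27, 2029: 365 days.
Sep 27, 2029 → Sep 27, 2030: 365 days.
Sep 27, 2030 → Sep 27, 2031: 365 days.
Sep 27, 2031 → Sep 27, 2032: 366 days (Feb 29, 2032 is in that span).
Sep 27, 2032 → Sep 27, 2033: 365 days.
Sep 27, 2033 → Oct 27, 2033: 30 days (September has 30).
Oct 27, 2033 → Nov 27, 2033: 31 days (October has 31).
Nov 27, 2033 → Dec 27, 2033: 30 days (November has 30).
Dec 27, 2033 → Jan 27, 2034: 31 days (December has 31).
Jan 27, 2034 → Feb 27, 2034: 31 days (January has 31).
Feb 27, 2034 → Mar 27, 2034: 28 days (February has 28).
Mar 27, 2034 → Apr 27, 2034: 31 days (March has 31).
Apr 27, 2034 → May 27, 2034: 30 days (April has 30).
May 27, 2034 → Jun 27, 2034: 31 days (May has 31).
Jun 27, 2034 → Jul 27, 2034: 30 days (June has 30).
Jul 27, 2034 → Aug 27, 2034: 31 days (July has 31).
Aug 27, 2034 → Sep 24, 2034: 28 days.
Total: 4380 days.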